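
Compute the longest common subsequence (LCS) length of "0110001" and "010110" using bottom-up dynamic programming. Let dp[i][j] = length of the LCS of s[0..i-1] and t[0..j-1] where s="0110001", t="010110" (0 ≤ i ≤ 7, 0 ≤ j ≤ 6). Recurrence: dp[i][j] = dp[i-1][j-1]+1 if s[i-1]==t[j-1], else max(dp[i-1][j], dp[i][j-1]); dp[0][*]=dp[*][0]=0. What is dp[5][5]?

3

   ''  0  1  0  1  1  0
''  0  0  0  0  0  0  0
 0  0  1  1  1  1  1  1
 1  0  1  2  2  2  2  2
 1  0  1  2  2  3  3  3
 0  0  1  2  3  3  3  4
 0  0  1  2  3  3  3  4
 0  0  1  2  3  3  3  4
 1  0  1  2  3  4  4  4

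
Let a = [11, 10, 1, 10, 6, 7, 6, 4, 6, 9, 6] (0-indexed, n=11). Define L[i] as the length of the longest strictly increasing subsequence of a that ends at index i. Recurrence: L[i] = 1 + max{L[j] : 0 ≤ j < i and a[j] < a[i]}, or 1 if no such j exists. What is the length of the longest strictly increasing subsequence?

   i    0    1    2    3    4    5    6    7    8    9   10
a[i]   11   10    1   10    6    7    6    4    6    9    6
L[i]    1    1    1    2    2    3    2    2    3    4    3

4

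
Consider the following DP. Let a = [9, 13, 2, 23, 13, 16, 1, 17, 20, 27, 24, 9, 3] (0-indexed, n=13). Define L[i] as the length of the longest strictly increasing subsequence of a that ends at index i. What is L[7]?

4

   i    0    1    2    3    4    5    6    7    8    9   10   11   12
a[i]    9   13    2   23   13   16    1   17   20   27   24    9    3
L[i]    1    2    1    3    2    3    1    4    5    6    6    2    2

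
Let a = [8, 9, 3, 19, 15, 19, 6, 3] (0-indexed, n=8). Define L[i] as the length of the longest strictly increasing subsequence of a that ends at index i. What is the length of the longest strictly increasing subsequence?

   i    0    1    2    3    4    5    6    7
a[i]    8    9    3   19   15   19    6    3
L[i]    1    2    1    3    3    4    2    1

4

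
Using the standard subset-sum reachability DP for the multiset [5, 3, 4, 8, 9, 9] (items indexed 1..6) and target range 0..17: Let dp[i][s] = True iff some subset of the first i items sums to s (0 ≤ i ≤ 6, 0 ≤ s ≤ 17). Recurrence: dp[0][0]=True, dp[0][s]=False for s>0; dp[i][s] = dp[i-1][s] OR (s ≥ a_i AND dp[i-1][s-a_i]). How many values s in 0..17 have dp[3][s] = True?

8

i\s   0   1   2   3   4   5   6   7   8   9  10  11  12  13  14  15  16  17
  0   T   F   F   F   F   F   F   F   F   F   F   F   F   F   F   F   F   F
  1   T   F   F   F   F   T   F   F   F   F   F   F   F   F   F   F   F   F
  2   T   F   F   T   F   T   F   F   T   F   F   F   F   F   F   F   F   F
  3   T   F   F   T   T   T   F   T   T   T   F   F   T   F   F   F   F   F
  4   T   F   F   T   T   T   F   T   T   T   F   T   T   T   F   T   T   T
  5   T   F   F   T   T   T   F   T   T   T   F   T   T   T   T   T   T   T
  6   T   F   F   T   T   T   F   T   T   T   F   T   T   T   T   T   T   T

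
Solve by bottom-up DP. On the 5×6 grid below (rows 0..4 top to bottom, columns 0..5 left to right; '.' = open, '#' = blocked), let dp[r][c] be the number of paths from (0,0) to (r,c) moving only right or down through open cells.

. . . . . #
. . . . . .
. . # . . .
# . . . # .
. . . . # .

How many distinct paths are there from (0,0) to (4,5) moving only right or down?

14

r\c   0   1   2   3   4   5
  0   1   1   1   1   1   0
  1   1   2   3   4   5   5
  2   1   3   0   4   9  14
  3   0   3   3   7   0  14
  4   0   3   6  13   0  14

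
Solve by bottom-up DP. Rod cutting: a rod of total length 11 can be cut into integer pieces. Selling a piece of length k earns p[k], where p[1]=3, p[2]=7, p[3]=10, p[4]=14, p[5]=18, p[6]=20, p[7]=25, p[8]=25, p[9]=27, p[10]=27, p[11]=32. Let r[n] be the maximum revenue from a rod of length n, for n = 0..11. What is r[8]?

   n    0    1    2    3    4    5    6    7    8    9   10   11
r[n]    0    3    7   10   14   18   21   25   28   32   36   39

28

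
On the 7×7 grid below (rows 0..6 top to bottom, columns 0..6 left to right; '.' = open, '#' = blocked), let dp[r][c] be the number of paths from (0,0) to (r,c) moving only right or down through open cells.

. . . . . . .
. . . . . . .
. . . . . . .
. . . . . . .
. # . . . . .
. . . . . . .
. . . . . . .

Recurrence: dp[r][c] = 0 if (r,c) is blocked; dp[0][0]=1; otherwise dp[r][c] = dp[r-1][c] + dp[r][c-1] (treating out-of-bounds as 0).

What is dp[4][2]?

10

r\c   0   1   2   3   4   5   6
  0   1   1   1   1   1   1   1
  1   1   2   3   4   5   6   7
  2   1   3   6  10  15  21  28
  3   1   4  10  20  35  56  84
  4   1   0  10  30  65 121 205
  5   1   1  11  41 106 227 432
  6   1   2  13  54 160 387 819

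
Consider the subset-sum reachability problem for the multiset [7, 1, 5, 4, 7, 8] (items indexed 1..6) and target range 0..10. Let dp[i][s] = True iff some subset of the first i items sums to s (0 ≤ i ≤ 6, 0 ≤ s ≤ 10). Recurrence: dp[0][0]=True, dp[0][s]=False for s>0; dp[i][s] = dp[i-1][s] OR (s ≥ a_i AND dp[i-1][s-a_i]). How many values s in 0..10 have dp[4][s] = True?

i\s   0   1   2   3   4   5   6   7   8   9  10
  0   T   F   F   F   F   F   F   F   F   F   F
  1   T   F   F   F   F   F   F   T   F   F   F
  2   T   T   F   F   F   F   F   T   T   F   F
  3   T   T   F   F   F   T   T   T   T   F   F
  4   T   T   F   F   T   T   T   T   T   T   T
  5   T   T   F   F   T   T   T   T   T   T   T
  6   T   T   F   F   T   T   T   T   T   T   T

9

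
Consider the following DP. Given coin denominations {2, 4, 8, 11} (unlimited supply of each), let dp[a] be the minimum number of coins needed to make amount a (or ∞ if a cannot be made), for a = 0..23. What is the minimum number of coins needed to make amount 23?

 a  0  1  2  3  4  5  6  7  8  9 10 11 12 13 14 15 16 17 18 19 20 21 22 23
dp  0  -  1  -  1  -  2  -  1  -  2  1  2  2  3  2  2  3  3  2  3  3  2  3
(- denotes ∞ / unreachable)

3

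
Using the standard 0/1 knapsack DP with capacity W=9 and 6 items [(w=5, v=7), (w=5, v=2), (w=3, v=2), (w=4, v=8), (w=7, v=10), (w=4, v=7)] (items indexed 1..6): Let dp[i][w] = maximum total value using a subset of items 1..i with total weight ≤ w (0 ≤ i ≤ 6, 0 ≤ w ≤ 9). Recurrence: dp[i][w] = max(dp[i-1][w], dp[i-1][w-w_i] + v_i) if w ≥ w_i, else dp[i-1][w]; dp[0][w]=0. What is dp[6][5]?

i\w   0   1   2   3   4   5   6   7   8   9
  0   0   0   0   0   0   0   0   0   0   0
  1   0   0   0   0   0   7   7   7   7   7
  2   0   0   0   0   0   7   7   7   7   7
  3   0   0   0   2   2   7   7   7   9   9
  4   0   0   0   2   8   8   8  10  10  15
  5   0   0   0   2   8   8   8  10  10  15
  6   0   0   0   2   8   8   8  10  15  15

8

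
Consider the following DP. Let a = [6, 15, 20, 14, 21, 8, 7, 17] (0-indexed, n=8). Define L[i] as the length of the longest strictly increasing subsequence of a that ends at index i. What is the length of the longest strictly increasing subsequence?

4

   i    0    1    2    3    4    5    6    7
a[i]    6   15   20   14   21    8    7   17
L[i]    1    2    3    2    4    2    2    3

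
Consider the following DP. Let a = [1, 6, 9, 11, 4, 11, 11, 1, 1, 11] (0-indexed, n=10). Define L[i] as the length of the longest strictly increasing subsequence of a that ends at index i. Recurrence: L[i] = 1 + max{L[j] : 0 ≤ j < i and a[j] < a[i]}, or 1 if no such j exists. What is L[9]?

4

   i    0    1    2    3    4    5    6    7    8    9
a[i]    1    6    9   11    4   11   11    1    1   11
L[i]    1    2    3    4    2    4    4    1    1    4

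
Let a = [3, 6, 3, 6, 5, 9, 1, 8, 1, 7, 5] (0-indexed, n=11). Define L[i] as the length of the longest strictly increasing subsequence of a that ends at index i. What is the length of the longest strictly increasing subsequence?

3

   i    0    1    2    3    4    5    6    7    8    9   10
a[i]    3    6    3    6    5    9    1    8    1    7    5
L[i]    1    2    1    2    2    3    1    3    1    3    2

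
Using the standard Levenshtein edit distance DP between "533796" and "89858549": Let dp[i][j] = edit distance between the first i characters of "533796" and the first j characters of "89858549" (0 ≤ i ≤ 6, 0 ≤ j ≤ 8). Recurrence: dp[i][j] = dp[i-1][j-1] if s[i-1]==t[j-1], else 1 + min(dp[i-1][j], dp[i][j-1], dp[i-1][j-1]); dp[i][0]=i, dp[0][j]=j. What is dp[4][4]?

4

   ''  8  9  8  5  8  5  4  9
''  0  1  2  3  4  5  6  7  8
 5  1  1  2  3  3  4  5  6  7
 3  2  2  2  3  4  4  5  6  7
 3  3  3  3  3  4  5  5  6  7
 7  4  4  4  4  4  5  6  6  7
 9  5  5  4  5  5  5  6  7  6
 6  6  6  5  5  6  6  6  7  7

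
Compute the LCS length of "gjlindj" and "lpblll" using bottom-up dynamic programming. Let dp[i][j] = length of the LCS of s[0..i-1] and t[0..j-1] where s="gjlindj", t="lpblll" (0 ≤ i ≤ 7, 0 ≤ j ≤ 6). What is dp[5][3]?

1

   ''  l  p  b  l  l  l
''  0  0  0  0  0  0  0
 g  0  0  0  0  0  0  0
 j  0  0  0  0  0  0  0
 l  0  1  1  1  1  1  1
 i  0  1  1  1  1  1  1
 n  0  1  1  1  1  1  1
 d  0  1  1  1  1  1  1
 j  0  1  1  1  1  1  1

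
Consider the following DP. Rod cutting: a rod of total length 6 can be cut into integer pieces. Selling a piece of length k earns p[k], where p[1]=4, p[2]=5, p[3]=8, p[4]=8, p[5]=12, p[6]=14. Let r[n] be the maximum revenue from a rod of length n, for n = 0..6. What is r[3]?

12

   n    0    1    2    3    4    5    6
r[n]    0    4    8   12   16   20   24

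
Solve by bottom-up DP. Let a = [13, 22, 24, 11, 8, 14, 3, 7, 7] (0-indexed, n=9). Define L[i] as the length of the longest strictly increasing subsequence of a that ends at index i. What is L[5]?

   i    0    1    2    3    4    5    6    7    8
a[i]   13   22   24   11    8   14    3    7    7
L[i]    1    2    3    1    1    2    1    2    2

2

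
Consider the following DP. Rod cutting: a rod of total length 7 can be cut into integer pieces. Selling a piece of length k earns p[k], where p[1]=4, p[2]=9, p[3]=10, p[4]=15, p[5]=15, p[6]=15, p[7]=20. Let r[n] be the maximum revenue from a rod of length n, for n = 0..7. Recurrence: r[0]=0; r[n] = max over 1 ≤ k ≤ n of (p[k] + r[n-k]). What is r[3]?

   n    0    1    2    3    4    5    6    7
r[n]    0    4    9   13   18   22   27   31

13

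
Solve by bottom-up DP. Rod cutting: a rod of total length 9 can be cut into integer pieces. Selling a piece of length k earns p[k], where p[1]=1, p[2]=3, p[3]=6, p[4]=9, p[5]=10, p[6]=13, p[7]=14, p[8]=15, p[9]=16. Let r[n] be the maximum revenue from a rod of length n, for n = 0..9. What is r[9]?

   n    0    1    2    3    4    5    6    7    8    9
r[n]    0    1    3    6    9   10   13   15   18   19

19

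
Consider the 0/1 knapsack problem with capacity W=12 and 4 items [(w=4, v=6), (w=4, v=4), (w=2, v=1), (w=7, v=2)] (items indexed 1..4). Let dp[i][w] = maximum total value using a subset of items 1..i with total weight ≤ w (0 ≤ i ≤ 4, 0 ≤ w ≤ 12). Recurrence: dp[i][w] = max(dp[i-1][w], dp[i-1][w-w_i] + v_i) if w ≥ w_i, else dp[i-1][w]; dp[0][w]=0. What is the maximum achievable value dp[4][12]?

i\w   0   1   2   3   4   5   6   7   8   9  10  11  12
  0   0   0   0   0   0   0   0   0   0   0   0   0   0
  1   0   0   0   0   6   6   6   6   6   6   6   6   6
  2   0   0   0   0   6   6   6   6  10  10  10  10  10
  3   0   0   1   1   6   6   7   7  10  10  11  11  11
  4   0   0   1   1   6   6   7   7  10  10  11  11  11

11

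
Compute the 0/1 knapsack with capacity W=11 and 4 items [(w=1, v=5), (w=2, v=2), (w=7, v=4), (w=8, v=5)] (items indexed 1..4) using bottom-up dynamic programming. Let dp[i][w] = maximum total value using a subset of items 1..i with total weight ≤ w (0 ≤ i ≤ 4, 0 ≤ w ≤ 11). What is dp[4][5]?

i\w   0   1   2   3   4   5   6   7   8   9  10  11
  0   0   0   0   0   0   0   0   0   0   0   0   0
  1   0   5   5   5   5   5   5   5   5   5   5   5
  2   0   5   5   7   7   7   7   7   7   7   7   7
  3   0   5   5   7   7   7   7   7   9   9  11  11
  4   0   5   5   7   7   7   7   7   9  10  11  12

7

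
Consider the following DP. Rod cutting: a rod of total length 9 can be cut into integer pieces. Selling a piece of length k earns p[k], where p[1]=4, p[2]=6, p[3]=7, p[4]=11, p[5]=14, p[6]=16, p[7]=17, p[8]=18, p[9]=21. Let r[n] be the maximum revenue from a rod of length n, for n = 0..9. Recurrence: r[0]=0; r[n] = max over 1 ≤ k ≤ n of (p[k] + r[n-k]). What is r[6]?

   n    0    1    2    3    4    5    6    7    8    9
r[n]    0    4    8   12   16   20   24   28   32   36

24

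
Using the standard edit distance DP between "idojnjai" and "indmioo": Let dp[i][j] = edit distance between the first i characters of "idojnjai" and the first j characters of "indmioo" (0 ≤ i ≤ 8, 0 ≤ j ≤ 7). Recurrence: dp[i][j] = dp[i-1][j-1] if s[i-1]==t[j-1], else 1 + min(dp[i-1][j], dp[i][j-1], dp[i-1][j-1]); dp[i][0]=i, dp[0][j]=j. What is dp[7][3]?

   ''  i  n  d  m  i  o  o
''  0  1  2  3  4  5  6  7
 i  1  0  1  2  3  4  5  6
 d  2  1  1  1  2  3  4  5
 o  3  2  2  2  2  3  3  4
 j  4  3  3  3  3  3  4  4
 n  5  4  3  4  4  4  4  5
 j  6  5  4  4  5  5  5  5
 a  7  6  5  5  5  6  6  6
 i  8  7  6  6  6  5  6  7

5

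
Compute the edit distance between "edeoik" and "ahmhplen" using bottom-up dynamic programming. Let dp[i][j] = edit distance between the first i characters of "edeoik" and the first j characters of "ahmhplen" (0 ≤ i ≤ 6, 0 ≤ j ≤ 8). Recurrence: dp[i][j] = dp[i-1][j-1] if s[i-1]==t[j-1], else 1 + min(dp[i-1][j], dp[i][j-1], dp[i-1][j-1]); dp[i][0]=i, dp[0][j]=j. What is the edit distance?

   ''  a  h  m  h  p  l  e  n
''  0  1  2  3  4  5  6  7  8
 e  1  1  2  3  4  5  6  6  7
 d  2  2  2  3  4  5  6  7  7
 e  3  3  3  3  4  5  6  6  7
 o  4  4  4  4  4  5  6  7  7
 i  5  5  5  5  5  5  6  7  8
 k  6  6  6  6  6  6  6  7  8

8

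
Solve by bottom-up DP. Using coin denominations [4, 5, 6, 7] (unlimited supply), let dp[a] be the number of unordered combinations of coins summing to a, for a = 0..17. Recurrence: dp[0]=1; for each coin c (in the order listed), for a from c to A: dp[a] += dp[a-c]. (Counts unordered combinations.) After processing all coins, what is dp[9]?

after  coin     0     1     2     3     4     5     6     7     8     9    10    11    12    13    14    15    16    17
          4     1     0     0     0     1     0     0     0     1     0     0     0     1     0     0     0     1     0
          5     1     0     0     0     1     1     0     0     1     1     1     0     1     1     1     1     1     1
          6     1     0     0     0     1     1     1     0     1     1     2     1     2     1     2     2     3     2
          7     1     0     0     0     1     1     1     1     1     1     2     2     3     2     3     3     4     4

1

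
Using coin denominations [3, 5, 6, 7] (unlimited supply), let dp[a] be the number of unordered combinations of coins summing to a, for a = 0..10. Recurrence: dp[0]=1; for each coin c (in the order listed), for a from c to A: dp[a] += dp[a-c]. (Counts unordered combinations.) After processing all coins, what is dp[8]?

1

after  coin     0     1     2     3     4     5     6     7     8     9    10
          3     1     0     0     1     0     0     1     0     0     1     0
          5     1     0     0     1     0     1     1     0     1     1     1
          6     1     0     0     1     0     1     2     0     1     2     1
          7     1     0     0     1     0     1     2     1     1     2     2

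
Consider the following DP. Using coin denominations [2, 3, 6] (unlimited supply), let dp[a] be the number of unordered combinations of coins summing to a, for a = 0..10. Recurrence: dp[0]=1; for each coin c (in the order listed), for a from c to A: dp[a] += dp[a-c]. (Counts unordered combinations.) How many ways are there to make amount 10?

3

after  coin     0     1     2     3     4     5     6     7     8     9    10
          2     1     0     1     0     1     0     1     0     1     0     1
          3     1     0     1     1     1     1     2     1     2     2     2
          6     1     0     1     1     1     1     3     1     3     3     3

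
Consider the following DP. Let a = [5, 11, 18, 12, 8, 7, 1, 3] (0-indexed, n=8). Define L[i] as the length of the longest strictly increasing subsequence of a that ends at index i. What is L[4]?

   i    0    1    2    3    4    5    6    7
a[i]    5   11   18   12    8    7    1    3
L[i]    1    2    3    3    2    2    1    2

2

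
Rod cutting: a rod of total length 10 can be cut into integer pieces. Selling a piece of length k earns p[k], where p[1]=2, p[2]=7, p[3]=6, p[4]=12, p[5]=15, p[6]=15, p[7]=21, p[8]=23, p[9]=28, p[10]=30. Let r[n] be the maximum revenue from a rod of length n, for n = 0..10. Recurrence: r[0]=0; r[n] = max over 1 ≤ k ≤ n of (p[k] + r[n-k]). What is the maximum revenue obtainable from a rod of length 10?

   n    0    1    2    3    4    5    6    7    8    9   10
r[n]    0    2    7    9   14   16   21   23   28   30   35

35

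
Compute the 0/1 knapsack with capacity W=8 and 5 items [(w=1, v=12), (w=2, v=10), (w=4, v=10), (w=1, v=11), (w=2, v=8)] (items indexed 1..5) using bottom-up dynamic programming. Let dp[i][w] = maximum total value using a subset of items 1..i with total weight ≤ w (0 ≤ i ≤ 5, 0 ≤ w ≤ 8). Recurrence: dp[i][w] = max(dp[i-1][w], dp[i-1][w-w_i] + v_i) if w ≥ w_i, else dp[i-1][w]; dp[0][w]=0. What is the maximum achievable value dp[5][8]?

i\w   0   1   2   3   4   5   6   7   8
  0   0   0   0   0   0   0   0   0   0
  1   0  12  12  12  12  12  12  12  12
  2   0  12  12  22  22  22  22  22  22
  3   0  12  12  22  22  22  22  32  32
  4   0  12  23  23  33  33  33  33  43
  5   0  12  23  23  33  33  41  41  43

43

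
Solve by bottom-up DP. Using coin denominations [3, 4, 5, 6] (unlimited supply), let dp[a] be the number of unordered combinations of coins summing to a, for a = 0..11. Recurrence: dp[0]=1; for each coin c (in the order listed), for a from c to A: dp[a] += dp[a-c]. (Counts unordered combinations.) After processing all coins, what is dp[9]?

after  coin     0     1     2     3     4     5     6     7     8     9    10    11
          3     1     0     0     1     0     0     1     0     0     1     0     0
          4     1     0     0     1     1     0     1     1     1     1     1     1
          5     1     0     0     1     1     1     1     1     2     2     2     2
          6     1     0     0     1     1     1     2     1     2     3     3     3

3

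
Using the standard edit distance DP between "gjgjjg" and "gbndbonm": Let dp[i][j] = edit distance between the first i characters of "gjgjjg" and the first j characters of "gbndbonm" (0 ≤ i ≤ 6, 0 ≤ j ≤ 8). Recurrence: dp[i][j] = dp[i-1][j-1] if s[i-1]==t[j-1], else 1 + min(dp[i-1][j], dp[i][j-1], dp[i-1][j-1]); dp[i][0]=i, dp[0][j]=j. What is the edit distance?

   ''  g  b  n  d  b  o  n  m
''  0  1  2  3  4  5  6  7  8
 g  1  0  1  2  3  4  5  6  7
 j  2  1  1  2  3  4  5  6  7
 g  3  2  2  2  3  4  5  6  7
 j  4  3  3  3  3  4  5  6  7
 j  5  4  4  4  4  4  5  6  7
 g  6  5  5  5  5  5  5  6  7

7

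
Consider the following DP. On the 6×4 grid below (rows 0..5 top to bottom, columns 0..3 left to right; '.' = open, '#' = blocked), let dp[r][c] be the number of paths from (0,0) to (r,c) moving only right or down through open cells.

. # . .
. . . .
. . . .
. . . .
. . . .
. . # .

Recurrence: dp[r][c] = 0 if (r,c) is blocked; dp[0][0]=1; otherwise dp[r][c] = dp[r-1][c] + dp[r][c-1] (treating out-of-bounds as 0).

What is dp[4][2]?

r\c   0   1   2   3
  0   1   0   0   0
  1   1   1   1   1
  2   1   2   3   4
  3   1   3   6  10
  4   1   4  10  20
  5   1   5   0  20

10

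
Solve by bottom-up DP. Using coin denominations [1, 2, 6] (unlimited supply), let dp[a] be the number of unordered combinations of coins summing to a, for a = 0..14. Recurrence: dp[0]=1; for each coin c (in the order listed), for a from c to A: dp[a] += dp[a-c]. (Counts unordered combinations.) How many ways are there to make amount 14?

15

after  coin     0     1     2     3     4     5     6     7     8     9    10    11    12    13    14
          1     1     1     1     1     1     1     1     1     1     1     1     1     1     1     1
          2     1     1     2     2     3     3     4     4     5     5     6     6     7     7     8
          6     1     1     2     2     3     3     5     5     7     7     9     9    12    12    15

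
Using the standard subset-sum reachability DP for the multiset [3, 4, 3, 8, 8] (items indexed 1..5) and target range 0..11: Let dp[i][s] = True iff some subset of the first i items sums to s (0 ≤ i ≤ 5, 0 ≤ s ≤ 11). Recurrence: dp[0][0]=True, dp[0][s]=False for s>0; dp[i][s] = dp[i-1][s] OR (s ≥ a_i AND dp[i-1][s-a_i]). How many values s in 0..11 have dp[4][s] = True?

i\s   0   1   2   3   4   5   6   7   8   9  10  11
  0   T   F   F   F   F   F   F   F   F   F   F   F
  1   T   F   F   T   F   F   F   F   F   F   F   F
  2   T   F   F   T   T   F   F   T   F   F   F   F
  3   T   F   F   T   T   F   T   T   F   F   T   F
  4   T   F   F   T   T   F   T   T   T   F   T   T
  5   T   F   F   T   T   F   T   T   T   F   T   T

8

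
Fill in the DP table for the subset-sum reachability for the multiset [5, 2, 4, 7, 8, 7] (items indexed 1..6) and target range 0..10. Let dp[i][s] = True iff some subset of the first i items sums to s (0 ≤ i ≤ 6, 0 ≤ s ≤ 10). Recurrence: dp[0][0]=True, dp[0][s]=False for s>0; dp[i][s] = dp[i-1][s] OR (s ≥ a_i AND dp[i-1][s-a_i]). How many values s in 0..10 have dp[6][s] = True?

i\s   0   1   2   3   4   5   6   7   8   9  10
  0   T   F   F   F   F   F   F   F   F   F   F
  1   T   F   F   F   F   T   F   F   F   F   F
  2   T   F   T   F   F   T   F   T   F   F   F
  3   T   F   T   F   T   T   T   T   F   T   F
  4   T   F   T   F   T   T   T   T   F   T   F
  5   T   F   T   F   T   T   T   T   T   T   T
  6   T   F   T   F   T   T   T   T   T   T   T

9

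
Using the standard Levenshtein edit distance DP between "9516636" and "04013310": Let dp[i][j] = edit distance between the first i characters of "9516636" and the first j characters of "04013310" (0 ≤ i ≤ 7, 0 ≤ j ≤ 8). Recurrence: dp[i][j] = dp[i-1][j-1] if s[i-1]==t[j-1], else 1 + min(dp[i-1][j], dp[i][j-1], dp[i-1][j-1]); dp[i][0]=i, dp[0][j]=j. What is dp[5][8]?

7

   ''  0  4  0  1  3  3  1  0
''  0  1  2  3  4  5  6  7  8
 9  1  1  2  3  4  5  6  7  8
 5  2  2  2  3  4  5  6  7  8
 1  3  3  3  3  3  4  5  6  7
 6  4  4  4  4  4  4  5  6  7
 6  5  5  5  5  5  5  5  6  7
 3  6  6  6  6  6  5  5  6  7
 6  7  7  7  7  7  6  6  6  7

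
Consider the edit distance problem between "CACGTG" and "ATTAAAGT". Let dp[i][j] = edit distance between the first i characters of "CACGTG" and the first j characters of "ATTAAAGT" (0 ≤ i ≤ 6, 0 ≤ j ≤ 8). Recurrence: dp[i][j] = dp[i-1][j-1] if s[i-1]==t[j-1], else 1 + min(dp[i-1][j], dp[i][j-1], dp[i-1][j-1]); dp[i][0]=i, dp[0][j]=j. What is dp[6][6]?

   ''  A  T  T  A  A  A  G  T
''  0  1  2  3  4  5  6  7  8
 C  1  1  2  3  4  5  6  7  8
 A  2  1  2  3  3  4  5  6  7
 C  3  2  2  3  4  4  5  6  7
 G  4  3  3  3  4  5  5  5  6
 T  5  4  3  3  4  5  6  6  5
 G  6  5  4  4  4  5  6  6  6

6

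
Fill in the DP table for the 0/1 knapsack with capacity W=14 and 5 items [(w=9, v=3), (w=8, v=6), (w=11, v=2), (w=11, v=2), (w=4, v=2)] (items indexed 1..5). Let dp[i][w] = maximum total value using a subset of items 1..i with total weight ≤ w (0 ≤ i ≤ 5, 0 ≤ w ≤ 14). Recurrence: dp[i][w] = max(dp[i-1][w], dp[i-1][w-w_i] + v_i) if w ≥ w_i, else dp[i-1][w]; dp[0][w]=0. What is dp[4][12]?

6

i\w   0   1   2   3   4   5   6   7   8   9  10  11  12  13  14
  0   0   0   0   0   0   0   0   0   0   0   0   0   0   0   0
  1   0   0   0   0   0   0   0   0   0   3   3   3   3   3   3
  2   0   0   0   0   0   0   0   0   6   6   6   6   6   6   6
  3   0   0   0   0   0   0   0   0   6   6   6   6   6   6   6
  4   0   0   0   0   0   0   0   0   6   6   6   6   6   6   6
  5   0   0   0   0   2   2   2   2   6   6   6   6   8   8   8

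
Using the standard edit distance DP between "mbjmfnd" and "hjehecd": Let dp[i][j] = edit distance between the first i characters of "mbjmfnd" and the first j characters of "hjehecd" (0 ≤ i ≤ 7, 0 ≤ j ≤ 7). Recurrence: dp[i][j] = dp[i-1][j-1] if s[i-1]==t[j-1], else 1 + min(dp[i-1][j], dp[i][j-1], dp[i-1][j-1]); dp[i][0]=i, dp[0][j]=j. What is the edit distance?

6

   ''  h  j  e  h  e  c  d
''  0  1  2  3  4  5  6  7
 m  1  1  2  3  4  5  6  7
 b  2  2  2  3  4  5  6  7
 j  3  3  2  3  4  5  6  7
 m  4  4  3  3  4  5  6  7
 f  5  5  4  4  4  5  6  7
 n  6  6  5  5  5  5  6  7
 d  7  7  6  6  6  6  6  6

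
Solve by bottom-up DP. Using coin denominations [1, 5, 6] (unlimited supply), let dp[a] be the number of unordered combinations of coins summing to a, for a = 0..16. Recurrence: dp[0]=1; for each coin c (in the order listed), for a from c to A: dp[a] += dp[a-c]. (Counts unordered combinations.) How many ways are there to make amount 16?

after  coin     0     1     2     3     4     5     6     7     8     9    10    11    12    13    14    15    16
          1     1     1     1     1     1     1     1     1     1     1     1     1     1     1     1     1     1
          5     1     1     1     1     1     2     2     2     2     2     3     3     3     3     3     4     4
          6     1     1     1     1     1     2     3     3     3     3     4     5     6     6     6     7     8

8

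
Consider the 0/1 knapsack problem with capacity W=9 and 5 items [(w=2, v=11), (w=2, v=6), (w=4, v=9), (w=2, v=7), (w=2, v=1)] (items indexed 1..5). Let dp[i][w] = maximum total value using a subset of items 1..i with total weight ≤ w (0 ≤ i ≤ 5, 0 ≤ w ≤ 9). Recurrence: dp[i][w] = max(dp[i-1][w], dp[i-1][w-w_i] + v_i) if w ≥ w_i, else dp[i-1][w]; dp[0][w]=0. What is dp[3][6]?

i\w   0   1   2   3   4   5   6   7   8   9
  0   0   0   0   0   0   0   0   0   0   0
  1   0   0  11  11  11  11  11  11  11  11
  2   0   0  11  11  17  17  17  17  17  17
  3   0   0  11  11  17  17  20  20  26  26
  4   0   0  11  11  18  18  24  24  27  27
  5   0   0  11  11  18  18  24  24  27  27

20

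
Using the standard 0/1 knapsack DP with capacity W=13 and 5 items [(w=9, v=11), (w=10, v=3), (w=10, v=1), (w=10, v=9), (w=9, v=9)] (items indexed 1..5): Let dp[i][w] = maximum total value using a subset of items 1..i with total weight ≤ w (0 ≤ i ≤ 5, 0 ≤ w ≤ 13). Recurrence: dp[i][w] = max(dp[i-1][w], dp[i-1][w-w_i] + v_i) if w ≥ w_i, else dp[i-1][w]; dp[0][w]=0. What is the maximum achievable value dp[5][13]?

i\w   0   1   2   3   4   5   6   7   8   9  10  11  12  13
  0   0   0   0   0   0   0   0   0   0   0   0   0   0   0
  1   0   0   0   0   0   0   0   0   0  11  11  11  11  11
  2   0   0   0   0   0   0   0   0   0  11  11  11  11  11
  3   0   0   0   0   0   0   0   0   0  11  11  11  11  11
  4   0   0   0   0   0   0   0   0   0  11  11  11  11  11
  5   0   0   0   0   0   0   0   0   0  11  11  11  11  11

11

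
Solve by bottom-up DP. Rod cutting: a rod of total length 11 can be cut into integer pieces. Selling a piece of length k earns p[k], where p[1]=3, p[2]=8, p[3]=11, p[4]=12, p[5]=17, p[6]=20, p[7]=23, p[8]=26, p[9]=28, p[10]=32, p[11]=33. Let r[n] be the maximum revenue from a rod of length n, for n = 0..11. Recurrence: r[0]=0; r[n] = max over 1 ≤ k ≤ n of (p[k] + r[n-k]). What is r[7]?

27

   n    0    1    2    3    4    5    6    7    8    9   10   11
r[n]    0    3    8   11   16   19   24   27   32   35   40   43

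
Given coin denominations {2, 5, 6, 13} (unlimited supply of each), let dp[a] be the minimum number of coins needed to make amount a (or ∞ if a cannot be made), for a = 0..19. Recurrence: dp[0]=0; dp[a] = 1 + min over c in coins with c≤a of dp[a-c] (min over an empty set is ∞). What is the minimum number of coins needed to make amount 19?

2

 a  0  1  2  3  4  5  6  7  8  9 10 11 12 13 14 15 16 17 18 19
dp  0  -  1  -  2  1  1  2  2  3  2  2  2  1  3  2  3  3  2  2
(- denotes ∞ / unreachable)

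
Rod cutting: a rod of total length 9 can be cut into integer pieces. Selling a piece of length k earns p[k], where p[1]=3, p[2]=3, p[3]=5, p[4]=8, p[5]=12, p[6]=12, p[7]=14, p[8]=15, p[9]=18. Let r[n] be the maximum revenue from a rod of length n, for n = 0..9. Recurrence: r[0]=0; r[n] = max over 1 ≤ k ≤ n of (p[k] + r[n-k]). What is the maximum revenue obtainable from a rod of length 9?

   n    0    1    2    3    4    5    6    7    8    9
r[n]    0    3    6    9   12   15   18   21   24   27

27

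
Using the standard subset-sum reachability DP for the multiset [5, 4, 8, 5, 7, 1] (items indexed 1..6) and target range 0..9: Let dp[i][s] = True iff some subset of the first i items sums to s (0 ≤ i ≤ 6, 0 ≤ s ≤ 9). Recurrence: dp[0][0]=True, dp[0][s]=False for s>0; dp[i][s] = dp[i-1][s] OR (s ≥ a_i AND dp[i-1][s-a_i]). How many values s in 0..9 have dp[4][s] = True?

i\s   0   1   2   3   4   5   6   7   8   9
  0   T   F   F   F   F   F   F   F   F   F
  1   T   F   F   F   F   T   F   F   F   F
  2   T   F   F   F   T   T   F   F   F   T
  3   T   F   F   F   T   T   F   F   T   T
  4   T   F   F   F   T   T   F   F   T   T
  5   T   F   F   F   T   T   F   T   T   T
  6   T   T   F   F   T   T   T   T   T   T

5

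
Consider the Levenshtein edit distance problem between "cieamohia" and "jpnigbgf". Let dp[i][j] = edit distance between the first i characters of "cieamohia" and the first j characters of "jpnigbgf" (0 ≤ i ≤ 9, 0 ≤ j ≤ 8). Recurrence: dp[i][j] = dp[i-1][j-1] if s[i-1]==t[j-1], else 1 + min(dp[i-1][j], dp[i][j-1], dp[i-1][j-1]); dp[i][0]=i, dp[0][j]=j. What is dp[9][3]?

   ''  j  p  n  i  g  b  g  f
''  0  1  2  3  4  5  6  7  8
 c  1  1  2  3  4  5  6  7  8
 i  2  2  2  3  3  4  5  6  7
 e  3  3  3  3  4  4  5  6  7
 a  4  4  4  4  4  5  5  6  7
 m  5  5  5  5  5  5  6  6  7
 o  6  6  6  6  6  6  6  7  7
 h  7  7  7  7  7  7  7  7  8
 i  8  8  8  8  7  8  8  8  8
 a  9  9  9  9  8  8  9  9  9

9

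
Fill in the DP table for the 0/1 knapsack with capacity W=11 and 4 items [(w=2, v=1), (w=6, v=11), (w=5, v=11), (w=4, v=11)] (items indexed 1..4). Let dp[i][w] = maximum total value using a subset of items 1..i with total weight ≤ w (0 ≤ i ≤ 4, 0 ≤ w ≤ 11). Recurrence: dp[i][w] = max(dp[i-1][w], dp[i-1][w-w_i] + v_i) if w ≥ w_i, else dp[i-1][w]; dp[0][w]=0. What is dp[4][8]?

12

i\w   0   1   2   3   4   5   6   7   8   9  10  11
  0   0   0   0   0   0   0   0   0   0   0   0   0
  1   0   0   1   1   1   1   1   1   1   1   1   1
  2   0   0   1   1   1   1  11  11  12  12  12  12
  3   0   0   1   1   1  11  11  12  12  12  12  22
  4   0   0   1   1  11  11  12  12  12  22  22  23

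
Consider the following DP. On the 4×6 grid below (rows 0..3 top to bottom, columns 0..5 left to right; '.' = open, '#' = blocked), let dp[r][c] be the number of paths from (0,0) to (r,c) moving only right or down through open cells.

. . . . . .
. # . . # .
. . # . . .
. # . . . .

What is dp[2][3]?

r\c   0   1   2   3   4   5
  0   1   1   1   1   1   1
  1   1   0   1   2   0   1
  2   1   1   0   2   2   3
  3   1   0   0   2   4   7

2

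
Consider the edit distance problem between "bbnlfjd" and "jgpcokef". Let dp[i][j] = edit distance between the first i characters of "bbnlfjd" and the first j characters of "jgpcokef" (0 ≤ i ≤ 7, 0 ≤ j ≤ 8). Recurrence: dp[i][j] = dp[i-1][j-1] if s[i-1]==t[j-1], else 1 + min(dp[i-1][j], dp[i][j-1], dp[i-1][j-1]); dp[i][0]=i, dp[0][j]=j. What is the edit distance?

8

   ''  j  g  p  c  o  k  e  f
''  0  1  2  3  4  5  6  7  8
 b  1  1  2  3  4  5  6  7  8
 b  2  2  2  3  4  5  6  7  8
 n  3  3  3  3  4  5  6  7  8
 l  4  4  4  4  4  5  6  7  8
 f  5  5  5  5  5  5  6  7  7
 j  6  5  6  6  6  6  6  7  8
 d  7  6  6  7  7  7  7  7  8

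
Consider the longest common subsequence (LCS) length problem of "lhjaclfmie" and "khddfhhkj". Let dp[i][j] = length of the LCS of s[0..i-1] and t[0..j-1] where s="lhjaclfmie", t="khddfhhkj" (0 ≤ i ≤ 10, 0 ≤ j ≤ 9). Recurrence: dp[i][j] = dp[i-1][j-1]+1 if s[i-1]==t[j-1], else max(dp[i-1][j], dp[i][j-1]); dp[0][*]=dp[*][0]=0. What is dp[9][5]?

   ''  k  h  d  d  f  h  h  k  j
''  0  0  0  0  0  0  0  0  0  0
 l  0  0  0  0  0  0  0  0  0  0
 h  0  0  1  1  1  1  1  1  1  1
 j  0  0  1  1  1  1  1  1  1  2
 a  0  0  1  1  1  1  1  1  1  2
 c  0  0  1  1  1  1  1  1  1  2
 l  0  0  1  1  1  1  1  1  1  2
 f  0  0  1  1  1  2  2  2  2  2
 m  0  0  1  1  1  2  2  2  2  2
 i  0  0  1  1  1  2  2  2  2  2
 e  0  0  1  1  1  2  2  2  2  2

2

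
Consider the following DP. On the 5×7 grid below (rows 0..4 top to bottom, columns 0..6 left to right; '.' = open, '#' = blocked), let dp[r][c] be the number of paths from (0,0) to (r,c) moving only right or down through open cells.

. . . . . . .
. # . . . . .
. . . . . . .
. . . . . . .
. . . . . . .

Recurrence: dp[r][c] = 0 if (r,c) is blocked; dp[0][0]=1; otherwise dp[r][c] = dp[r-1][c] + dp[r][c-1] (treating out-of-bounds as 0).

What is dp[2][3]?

4

r\c   0   1   2   3   4   5   6
  0   1   1   1   1   1   1   1
  1   1   0   1   2   3   4   5
  2   1   1   2   4   7  11  16
  3   1   2   4   8  15  26  42
  4   1   3   7  15  30  56  98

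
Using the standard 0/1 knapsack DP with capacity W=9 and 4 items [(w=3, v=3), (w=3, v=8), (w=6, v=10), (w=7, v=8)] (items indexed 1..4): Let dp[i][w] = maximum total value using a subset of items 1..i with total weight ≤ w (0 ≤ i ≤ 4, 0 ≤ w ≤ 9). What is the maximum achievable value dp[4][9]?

i\w   0   1   2   3   4   5   6   7   8   9
  0   0   0   0   0   0   0   0   0   0   0
  1   0   0   0   3   3   3   3   3   3   3
  2   0   0   0   8   8   8  11  11  11  11
  3   0   0   0   8   8   8  11  11  11  18
  4   0   0   0   8   8   8  11  11  11  18

18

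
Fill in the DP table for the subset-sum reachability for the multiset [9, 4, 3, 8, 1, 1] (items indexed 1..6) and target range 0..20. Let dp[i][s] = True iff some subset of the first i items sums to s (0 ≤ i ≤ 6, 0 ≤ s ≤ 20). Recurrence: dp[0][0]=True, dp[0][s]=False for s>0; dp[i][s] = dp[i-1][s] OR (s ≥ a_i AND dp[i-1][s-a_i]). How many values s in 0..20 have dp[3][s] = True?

i\s   0   1   2   3   4   5   6   7   8   9  10  11  12  13  14  15  16  17  18  19  20
  0   T   F   F   F   F   F   F   F   F   F   F   F   F   F   F   F   F   F   F   F   F
  1   T   F   F   F   F   F   F   F   F   T   F   F   F   F   F   F   F   F   F   F   F
  2   T   F   F   F   T   F   F   F   F   T   F   F   F   T   F   F   F   F   F   F   F
  3   T   F   F   T   T   F   F   T   F   T   F   F   T   T   F   F   T   F   F   F   F
  4   T   F   F   T   T   F   F   T   T   T   F   T   T   T   F   T   T   T   F   F   T
  5   T   T   F   T   T   T   F   T   T   T   T   T   T   T   T   T   T   T   T   F   T
  6   T   T   T   T   T   T   T   T   T   T   T   T   T   T   T   T   T   T   T   T   T

8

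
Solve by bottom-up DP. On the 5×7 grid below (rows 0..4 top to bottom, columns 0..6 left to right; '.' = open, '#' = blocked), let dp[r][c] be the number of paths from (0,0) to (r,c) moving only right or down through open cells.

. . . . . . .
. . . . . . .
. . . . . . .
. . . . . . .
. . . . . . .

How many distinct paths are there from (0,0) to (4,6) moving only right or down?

210

r\c   0   1   2   3   4   5   6
  0   1   1   1   1   1   1   1
  1   1   2   3   4   5   6   7
  2   1   3   6  10  15  21  28
  3   1   4  10  20  35  56  84
  4   1   5  15  35  70 126 210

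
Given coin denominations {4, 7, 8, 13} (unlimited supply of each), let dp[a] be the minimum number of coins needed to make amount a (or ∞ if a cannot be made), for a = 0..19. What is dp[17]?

2

 a  0  1  2  3  4  5  6  7  8  9 10 11 12 13 14 15 16 17 18 19
dp  0  -  -  -  1  -  -  1  1  -  -  2  2  1  2  2  2  2  3  3
(- denotes ∞ / unreachable)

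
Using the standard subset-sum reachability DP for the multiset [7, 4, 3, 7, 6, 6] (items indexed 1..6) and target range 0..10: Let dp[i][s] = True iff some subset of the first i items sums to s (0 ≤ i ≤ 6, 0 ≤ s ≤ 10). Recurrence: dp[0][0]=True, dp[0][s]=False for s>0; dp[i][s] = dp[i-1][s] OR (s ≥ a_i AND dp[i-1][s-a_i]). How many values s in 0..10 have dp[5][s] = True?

7

i\s   0   1   2   3   4   5   6   7   8   9  10
  0   T   F   F   F   F   F   F   F   F   F   F
  1   T   F   F   F   F   F   F   T   F   F   F
  2   T   F   F   F   T   F   F   T   F   F   F
  3   T   F   F   T   T   F   F   T   F   F   T
  4   T   F   F   T   T   F   F   T   F   F   T
  5   T   F   F   T   T   F   T   T   F   T   T
  6   T   F   F   T   T   F   T   T   F   T   T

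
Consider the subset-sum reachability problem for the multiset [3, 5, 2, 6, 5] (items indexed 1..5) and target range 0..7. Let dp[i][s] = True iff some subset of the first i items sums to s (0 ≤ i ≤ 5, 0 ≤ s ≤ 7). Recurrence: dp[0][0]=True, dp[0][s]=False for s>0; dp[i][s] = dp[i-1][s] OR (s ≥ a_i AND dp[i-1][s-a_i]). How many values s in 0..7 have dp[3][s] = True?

5

i\s   0   1   2   3   4   5   6   7
  0   T   F   F   F   F   F   F   F
  1   T   F   F   T   F   F   F   F
  2   T   F   F   T   F   T   F   F
  3   T   F   T   T   F   T   F   T
  4   T   F   T   T   F   T   T   T
  5   T   F   T   T   F   T   T   T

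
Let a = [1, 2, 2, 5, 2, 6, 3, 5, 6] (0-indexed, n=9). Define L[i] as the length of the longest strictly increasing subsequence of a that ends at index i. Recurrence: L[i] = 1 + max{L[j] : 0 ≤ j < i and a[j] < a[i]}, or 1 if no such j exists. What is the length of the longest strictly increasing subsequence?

5

   i    0    1    2    3    4    5    6    7    8
a[i]    1    2    2    5    2    6    3    5    6
L[i]    1    2    2    3    2    4    3    4    5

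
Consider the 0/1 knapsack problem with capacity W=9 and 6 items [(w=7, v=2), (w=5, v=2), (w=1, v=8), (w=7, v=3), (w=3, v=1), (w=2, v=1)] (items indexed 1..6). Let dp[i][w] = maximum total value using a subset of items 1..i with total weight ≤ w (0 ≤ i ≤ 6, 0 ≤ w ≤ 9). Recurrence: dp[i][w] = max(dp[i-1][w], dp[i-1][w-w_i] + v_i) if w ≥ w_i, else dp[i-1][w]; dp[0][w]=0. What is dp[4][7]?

i\w   0   1   2   3   4   5   6   7   8   9
  0   0   0   0   0   0   0   0   0   0   0
  1   0   0   0   0   0   0   0   2   2   2
  2   0   0   0   0   0   2   2   2   2   2
  3   0   8   8   8   8   8  10  10  10  10
  4   0   8   8   8   8   8  10  10  11  11
  5   0   8   8   8   9   9  10  10  11  11
  6   0   8   8   9   9   9  10  10  11  11

10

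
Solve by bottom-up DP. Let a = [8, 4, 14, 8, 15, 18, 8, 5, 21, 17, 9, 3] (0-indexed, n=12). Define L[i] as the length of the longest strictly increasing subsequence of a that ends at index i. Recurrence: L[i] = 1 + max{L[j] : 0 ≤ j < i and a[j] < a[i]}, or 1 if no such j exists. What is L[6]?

   i    0    1    2    3    4    5    6    7    8    9   10   11
a[i]    8    4   14    8   15   18    8    5   21   17    9    3
L[i]    1    1    2    2    3    4    2    2    5    4    3    1

2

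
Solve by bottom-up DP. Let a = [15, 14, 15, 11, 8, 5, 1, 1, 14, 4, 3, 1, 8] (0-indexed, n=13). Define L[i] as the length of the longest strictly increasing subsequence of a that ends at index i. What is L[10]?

   i    0    1    2    3    4    5    6    7    8    9   10   11   12
a[i]   15   14   15   11    8    5    1    1   14    4    3    1    8
L[i]    1    1    2    1    1    1    1    1    2    2    2    1    3

2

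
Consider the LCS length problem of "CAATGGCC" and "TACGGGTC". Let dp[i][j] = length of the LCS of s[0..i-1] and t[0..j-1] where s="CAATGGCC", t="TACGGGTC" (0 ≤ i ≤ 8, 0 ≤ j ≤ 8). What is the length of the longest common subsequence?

   ''  T  A  C  G  G  G  T  C
''  0  0  0  0  0  0  0  0  0
 C  0  0  0  1  1  1  1  1  1
 A  0  0  1  1  1  1  1  1  1
 A  0  0  1  1  1  1  1  1  1
 T  0  1  1  1  1  1  1  2  2
 G  0  1  1  1  2  2  2  2  2
 G  0  1  1  1  2  3  3  3  3
 C  0  1  1  2  2  3  3  3  4
 C  0  1  1  2  2  3  3  3  4

4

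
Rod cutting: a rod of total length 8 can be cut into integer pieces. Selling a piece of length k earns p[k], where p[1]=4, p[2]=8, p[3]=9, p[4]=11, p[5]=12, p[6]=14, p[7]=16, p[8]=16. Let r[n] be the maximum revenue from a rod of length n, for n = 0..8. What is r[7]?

   n    0    1    2    3    4    5    6    7    8
r[n]    0    4    8   12   16   20   24   28   32

28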